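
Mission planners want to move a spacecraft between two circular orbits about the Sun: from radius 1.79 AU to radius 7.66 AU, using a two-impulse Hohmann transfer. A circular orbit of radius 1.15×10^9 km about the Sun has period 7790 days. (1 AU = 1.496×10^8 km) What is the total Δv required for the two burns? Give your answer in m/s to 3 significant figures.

Δv = 10200 m/s

From Kepler's third law T² = 4π²r³/μ at r = 1.15×10^9 km, T = 7790 days = 7790 × 86400 s = 6.73056×10^8 s: μ = 4π²r³/T² = 1.32541×10^11 km³/s².
In km: r₁ = 1.79 × 1.496×10^8 = 2.67784×10^8 km; r₂ = 7.66 × 1.496×10^8 = 1.145936×10^9 km.
Semi-major axis of the transfer orbit: a_t = (2.67784×10^8 + 1.145936×10^9)/2 = 7.0686×10^8 km.
At r₁ the circular-orbit speed is v₁ = √(μ/r₁) = 22.248 km/s.
Transfer-orbit speed at r₁ (vis-viva): v_p = √[μ(2/r₁ − 1/a_t)] = 28.327 km/s.
First burn Δv₁ = |v_p − v₁| = 6.079 km/s.
At r₂, v₂ = √(μ/r₂) = 10.7546 km/s.
Transfer-orbit speed at r₂: v_a = √[μ(2/r₂ − 1/a_t)] = 6.61943 km/s.
Second burn Δv₂ = |v₂ − v_a| = 4.135 km/s.
Δv = Δv₁ + Δv₂ = 6.079 + 4.135 = 10.21 km/s.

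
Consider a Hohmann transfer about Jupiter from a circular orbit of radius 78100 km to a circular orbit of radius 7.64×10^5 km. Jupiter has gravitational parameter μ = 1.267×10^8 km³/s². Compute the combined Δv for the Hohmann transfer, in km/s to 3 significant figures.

Transfer-ellipse semi-major axis a_t = (r₁ + r₂)/2 = (78100 + 7.640×10^5)/2 = 4.2105×10^5 km.
At r₁ the circular-orbit speed is v₁ = √(μ/r₁) = 40.28 km/s.
Transfer-orbit speed at r₁ (vis-viva): v_p = √[μ(2/r₁ − 1/a_t)] = 54.26 km/s.
First burn Δv₁ = |v_p − v₁| = 13.98 km/s.
At r₂, v₂ = √(μ/r₂) = 12.878 km/s.
Transfer-orbit speed at r₂: v_a = √[μ(2/r₂ − 1/a_t)] = 5.5463 km/s.
Second burn Δv₂ = |v₂ − v_a| = 7.332 km/s.
Total Δv = Δv₁ + Δv₂ = 21.31 km/s.

Δv = 21.3 km/s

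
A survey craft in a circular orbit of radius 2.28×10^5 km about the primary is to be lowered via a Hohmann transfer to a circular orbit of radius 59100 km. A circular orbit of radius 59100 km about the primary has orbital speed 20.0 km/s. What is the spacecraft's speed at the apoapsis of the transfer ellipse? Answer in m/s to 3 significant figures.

From the circular-orbit relation v² = μ/r at r = 59100 km: μ = v²r = (20.0)² × 59100 = 2.36400×10^7 km³/s².
The Hohmann ellipse has a_t = (r₁ + r₂)/2 = 1.4355×10^5 km.
The apoapsis of the transfer ellipse is at r = 2.280×10^5 km.
Applying v² = μ(2/r − 1/a_t): v = 6.534 km/s.

v = 6530 m/s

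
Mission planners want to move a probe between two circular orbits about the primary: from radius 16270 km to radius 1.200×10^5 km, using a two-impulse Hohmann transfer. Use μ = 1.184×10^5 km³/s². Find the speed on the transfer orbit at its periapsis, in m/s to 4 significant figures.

v = 3580 m/s

Transfer-ellipse semi-major axis a_t = (r₁ + r₂)/2 = (16270 + 1.200×10^5)/2 = 68135 km.
The periapsis of the transfer ellipse is at r = 16270 km.
From the vis-viva equation, v = √[μ(2/r − 1/a_t)] = 3.580 km/s.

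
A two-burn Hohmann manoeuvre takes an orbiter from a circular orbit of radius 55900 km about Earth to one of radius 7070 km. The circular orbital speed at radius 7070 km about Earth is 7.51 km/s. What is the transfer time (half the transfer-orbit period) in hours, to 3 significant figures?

t = 7.72 hours

From the circular-orbit relation v² = μ/r at r = 7070 km: μ = v²r = (7.51)² × 7070 = 3.98749×10^5 km³/s².
Transfer-ellipse semi-major axis a_t = (r₁ + r₂)/2 = (55900 + 7070)/2 = 31485 km.
By Kepler's third law the transfer-orbit period is T = 2π√(a_t³/μ), so t = T/2 = 27790 s.
Converting: 27790 s ÷ 3600 s/hour = 7.72 hours.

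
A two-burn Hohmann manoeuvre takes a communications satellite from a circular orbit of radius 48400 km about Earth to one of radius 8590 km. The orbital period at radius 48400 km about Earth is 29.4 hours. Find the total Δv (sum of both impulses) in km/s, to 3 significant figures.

From Kepler's third law T² = 4π²r³/μ at r = 48400 km, T = 29.4 hours = 29.4 × 3600 s = 1.0584×10^5 s: μ = 4π²r³/T² = 3.99573×10^5 km³/s².
Semi-major axis of the transfer orbit: a_t = (48400 + 8590)/2 = 28495 km.
Circular speed at r₁: v₁ = √(μ/r₁) = √(3.99573×10^5/48400) = 2.8733 km/s.
Transfer-orbit speed at r₁ (vis-viva): v_a = √[μ(2/r₁ − 1/a_t)] = 1.5776 km/s.
First burn Δv₁ = |v_a − v₁| = 1.296 km/s.
At r₂, v₂ = √(μ/r₂) = 6.8203 km/s.
Transfer-orbit speed at r₂: v_p = √[μ(2/r₂ − 1/a_t)] = 8.8887 km/s.
Second burn Δv₂ = |v₂ − v_p| = 2.068 km/s.
Total Δv = Δv₁ + Δv₂ = 3.364 km/s.

Δv = 3.36 km/s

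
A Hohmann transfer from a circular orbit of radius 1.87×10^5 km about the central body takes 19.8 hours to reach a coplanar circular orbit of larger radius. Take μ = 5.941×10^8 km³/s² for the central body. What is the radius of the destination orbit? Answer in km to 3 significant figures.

r₂ = 1.16×10^6 km

Transfer time t = 19.8 hours = 71280 s, and t = π√(a_t³/μ).
So a_t = (μ t²/π²)^(1/3) = (5.941×10^8 × (71280)² / π²)^(1/3) = 6.7375×10^5 km.
Since a_t = (r₁ + r₂)/2, r₂ = 2a_t − r₁ = 2×6.7375×10^5 − 1.870×10^5 = 1.1605×10^6 km.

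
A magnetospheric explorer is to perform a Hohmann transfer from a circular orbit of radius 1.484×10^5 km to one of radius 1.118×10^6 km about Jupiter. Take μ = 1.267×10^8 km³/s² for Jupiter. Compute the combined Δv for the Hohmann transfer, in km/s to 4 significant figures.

Transfer-ellipse semi-major axis a_t = (r₁ + r₂)/2 = (1.484×10^5 + 1.118×10^6)/2 = 6.332×10^5 km.
Circular speed at r₁: v₁ = √(μ/r₁) = √(1.267×10^8/1.484×10^5) = 29.219 km/s.
On the transfer ellipse at r₁, vis-viva gives v_p = √[μ(2/r₁ − 1/a_t)] = 38.826 km/s.
First burn Δv₁ = |v_p − v₁| = 9.607 km/s.
At r₂, v₂ = √(μ/r₂) = 10.646 km/s.
Transfer-orbit speed at r₂: v_a = √[μ(2/r₂ − 1/a_t)] = 5.1536 km/s.
Second burn Δv₂ = |v₂ − v_a| = 5.492 km/s.
Δv = Δv₁ + Δv₂ = 9.607 + 5.492 = 15.10 km/s.

Δv = 15.10 km/s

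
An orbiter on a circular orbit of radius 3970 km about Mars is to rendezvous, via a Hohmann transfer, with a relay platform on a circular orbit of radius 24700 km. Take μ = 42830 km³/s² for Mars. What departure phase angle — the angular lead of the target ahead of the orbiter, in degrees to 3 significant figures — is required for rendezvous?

Semi-major axis of the transfer orbit: a_t = (3970 + 24700)/2 = 14335 km.
Transfer time t = π√(a_t³/μ) = 26050 s.
The target's mean motion on its circular orbit is ω₂ = √(μ/r₂³) = 5.331×10^-5 rad/s.
Angle swept by the target during transfer: ω₂·t = 1.389 rad = 79.58°.
The orbiter traverses 180° on the transfer ellipse, so the target must lead by 180° − 79.58° = 100°.

φ = 100°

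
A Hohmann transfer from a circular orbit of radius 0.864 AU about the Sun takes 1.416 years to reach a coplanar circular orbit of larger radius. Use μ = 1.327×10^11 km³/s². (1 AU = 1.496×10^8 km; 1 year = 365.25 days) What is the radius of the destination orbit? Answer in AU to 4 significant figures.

In km: r₁ = 0.864 × 1.496×10^8 = 1.292544×10^8 km.
Transfer time t = 1.416 years × 365.25 × 86400 s = 4.46855616×10^7 s, and t = π√(a_t³/μ).
So a_t = (μ t²/π²)^(1/3) = (1.327×10^11 × (4.46855616×10^7)² / π²)^(1/3) = 2.9943×10^8 km.
Since a_t = (r₁ + r₂)/2, r₂ = 2a_t − r₁ = 2×2.9943×10^8 − 1.292544×10^8 = 4.696056×10^8 km.
In AU: r₂ = 4.696056×10^8 / 1.496×10^8 = 3.139 AU.

r₂ = 3.139 AU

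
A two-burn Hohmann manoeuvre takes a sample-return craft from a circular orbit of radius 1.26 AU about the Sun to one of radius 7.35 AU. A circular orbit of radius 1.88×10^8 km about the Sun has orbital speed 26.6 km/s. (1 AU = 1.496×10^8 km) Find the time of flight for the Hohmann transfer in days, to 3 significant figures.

t = 1630 days

From the circular-orbit relation v² = μ/r at r = 1.88×10^8 km: μ = v²r = (26.6)² × 1.88×10^8 = 1.33021×10^11 km³/s².
In km: r₁ = 1.26 × 1.496×10^8 = 1.88496×10^8 km; r₂ = 7.35 × 1.496×10^8 = 1.09956×10^9 km.
Semi-major axis of the transfer orbit: a_t = (1.88496×10^8 + 1.09956×10^9)/2 = 6.44028×10^8 km.
Transfer time t = π√(a_t³/μ) = π√((6.44028×10^8)³ / 1.33021×10^11) = 1.408×10^8 s.
Converting: 1.408×10^8 s ÷ 86400 s/day = 1630 days.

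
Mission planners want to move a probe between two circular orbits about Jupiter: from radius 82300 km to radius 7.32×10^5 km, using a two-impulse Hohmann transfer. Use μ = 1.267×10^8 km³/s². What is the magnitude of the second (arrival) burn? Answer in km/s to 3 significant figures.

The Hohmann ellipse has a_t = (r₁ + r₂)/2 = 4.0715×10^5 km.
On the circular orbit at r = 7.320×10^5 km, v_c = √(μ/r) = 13.156 km/s.
Vis-viva on the transfer ellipse at r = 7.320×10^5 km gives v_t = √[μ(2/r − 1/a_t)] = 5.9150 km/s.
Δv₂ = |v_t − v_c| = |5.9150 − 13.156| = 7.241 km/s.

Δv₂ = 7.24 km/s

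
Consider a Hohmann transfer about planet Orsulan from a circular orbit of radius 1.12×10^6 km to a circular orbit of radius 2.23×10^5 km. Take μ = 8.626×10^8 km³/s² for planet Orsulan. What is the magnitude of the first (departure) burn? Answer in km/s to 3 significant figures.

The Hohmann ellipse has a_t = (r₁ + r₂)/2 = 6.715×10^5 km.
On the circular orbit at r = 1.120×10^6 km, v_c = √(μ/r) = 27.75 km/s.
Vis-viva on the transfer ellipse at r = 1.120×10^6 km gives v_t = √[μ(2/r − 1/a_t)] = 15.99 km/s.
Δv₁ = |v_t − v_c| = |15.99 − 27.75| = 11.76 km/s.

Δv₁ = 11.8 km/s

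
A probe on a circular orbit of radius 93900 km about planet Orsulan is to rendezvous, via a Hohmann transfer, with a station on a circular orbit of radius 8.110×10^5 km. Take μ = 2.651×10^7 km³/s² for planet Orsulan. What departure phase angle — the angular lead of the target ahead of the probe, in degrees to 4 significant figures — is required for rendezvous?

φ = 105.0°

The Hohmann ellipse has a_t = (r₁ + r₂)/2 = 4.5245×10^5 km.
Transfer time t = π√(a_t³/μ) = 1.8570×10^5 s.
Target angular speed ω₂ = √(μ/r₂³) = 7.0497×10^-6 rad/s.
Angle swept by the target during transfer: ω₂·t = 1.3091 rad = 75.01°.
Arrival is 180° from departure on the ellipse, so φ = 180° − 75.01° = 105.0°.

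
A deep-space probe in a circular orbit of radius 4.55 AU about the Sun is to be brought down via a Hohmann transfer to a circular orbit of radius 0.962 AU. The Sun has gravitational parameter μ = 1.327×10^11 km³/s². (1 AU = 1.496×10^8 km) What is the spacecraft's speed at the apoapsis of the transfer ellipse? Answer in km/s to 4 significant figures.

v = 8.249 km/s

In km: r₁ = 4.55 × 1.496×10^8 = 6.8068×10^8 km; r₂ = 0.962 × 1.496×10^8 = 1.439152×10^8 km.
Transfer-ellipse semi-major axis a_t = (r₁ + r₂)/2 = (6.8068×10^8 + 1.439152×10^8)/2 = 4.122976×10^8 km.
At apoapsis, r = 6.8068×10^8 km.
From the vis-viva equation, v = √[μ(2/r − 1/a_t)] = 8.249 km/s.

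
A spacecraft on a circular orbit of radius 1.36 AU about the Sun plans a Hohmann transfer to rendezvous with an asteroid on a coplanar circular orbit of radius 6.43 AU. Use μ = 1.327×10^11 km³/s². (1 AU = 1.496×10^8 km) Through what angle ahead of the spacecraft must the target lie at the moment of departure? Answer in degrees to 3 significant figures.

φ = 95.1°

In km: r₁ = 1.36 × 1.496×10^8 = 2.03456×10^8 km; r₂ = 6.43 × 1.496×10^8 = 9.61928×10^8 km.
Semi-major axis of the transfer orbit: a_t = (2.03456×10^8 + 9.61928×10^8)/2 = 5.82692×10^8 km.
Transfer time t = π√(a_t³/μ) = 1.213×10^8 s.
Target angular speed ω₂ = √(μ/r₂³) = 1.221×10^-8 rad/s.
Angle swept by the target during transfer: ω₂·t = 1.481 rad = 84.86°.
Arrival is 180° from departure on the ellipse, so φ = 180° − 84.86° = 95.1°.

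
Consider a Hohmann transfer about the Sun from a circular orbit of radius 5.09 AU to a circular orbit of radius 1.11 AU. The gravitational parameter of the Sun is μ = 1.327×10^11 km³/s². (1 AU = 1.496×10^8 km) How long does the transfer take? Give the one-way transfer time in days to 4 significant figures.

In km: r₁ = 5.09 × 1.496×10^8 = 7.61464×10^8 km; r₂ = 1.11 × 1.496×10^8 = 1.66056×10^8 km.
Semi-major axis of the transfer orbit: a_t = (7.61464×10^8 + 1.66056×10^8)/2 = 4.6376×10^8 km.
Transfer time t = π√(a_t³/μ) = π√((4.6376×10^8)³ / 1.327×10^11) = 8.613×10^7 s.
Converting: 8.613×10^7 s ÷ 86400 s/day = 996.9 days.

t = 996.9 days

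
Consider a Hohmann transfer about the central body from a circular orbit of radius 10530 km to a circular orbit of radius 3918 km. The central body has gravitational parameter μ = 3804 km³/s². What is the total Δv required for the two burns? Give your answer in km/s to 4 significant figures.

Δv = 0.3627 km/s

The Hohmann ellipse has a_t = (r₁ + r₂)/2 = 7224 km.
Circular speed at r₁: v₁ = √(μ/r₁) = √(3804/10530) = 0.6010 km/s.
On the transfer ellipse at r₁, v² = μ(2/r − 1/a) gives v_a = √[μ(2/r₁ − 1/a_t)] = 0.4426 km/s.
First burn Δv₁ = |v_a − v₁| = 0.1584 km/s.
Circular speed at r₂: v₂ = √(μ/r₂) = 0.98534 km/s.
Transfer-orbit speed at r₂: v_p = √[μ(2/r₂ − 1/a_t)] = 1.1896 km/s.
Second burn Δv₂ = |v₂ − v_p| = 0.2043 km/s.
Total Δv = Δv₁ + Δv₂ = 0.3627 km/s.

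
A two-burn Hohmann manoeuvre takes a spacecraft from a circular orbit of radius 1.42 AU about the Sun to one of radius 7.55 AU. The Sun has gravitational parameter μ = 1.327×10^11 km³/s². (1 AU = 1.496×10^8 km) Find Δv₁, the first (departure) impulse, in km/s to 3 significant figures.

Δv₁ = 7.43 km/s

In km: r₁ = 1.42 × 1.496×10^8 = 2.12432×10^8 km; r₂ = 7.55 × 1.496×10^8 = 1.12948×10^9 km.
Semi-major axis of the transfer orbit: a_t = (2.12432×10^8 + 1.12948×10^9)/2 = 6.70956×10^8 km.
Circular speed at r = 2.12432×10^8 km: v_c = √(μ/r) = 24.9934 km/s.
Transfer-orbit speed at the same r (vis-viva, a = a_t): v_t = √[μ(2/r − 1/a_t)] = 32.4278 km/s.
Δv₁ = |v_t − v_c| = |32.4278 − 24.9934| = 7.434 km/s.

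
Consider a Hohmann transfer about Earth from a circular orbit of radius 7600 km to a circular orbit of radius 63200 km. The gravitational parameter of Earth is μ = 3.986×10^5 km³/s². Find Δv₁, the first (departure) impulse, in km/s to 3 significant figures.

Δv₁ = 2.43 km/s

Transfer-ellipse semi-major axis a_t = (r₁ + r₂)/2 = (7600 + 63200)/2 = 35400 km.
Circular speed at r = 7600 km: v_c = √(μ/r) = 7.2421 km/s.
Vis-viva on the transfer ellipse at r = 7600 km gives v_t = √[μ(2/r − 1/a_t)] = 9.6765 km/s.
Δv₁ = |v_t − v_c| = |9.6765 − 7.2421| = 2.434 km/s.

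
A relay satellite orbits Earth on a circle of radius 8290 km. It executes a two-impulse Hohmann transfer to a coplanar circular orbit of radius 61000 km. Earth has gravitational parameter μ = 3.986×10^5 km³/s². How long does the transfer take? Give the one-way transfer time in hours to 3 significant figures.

The Hohmann ellipse has a_t = (r₁ + r₂)/2 = 34645 km.
By Kepler's third law the transfer-orbit period is T = 2π√(a_t³/μ), so t = T/2 = 32090 s.
Converting: 32090 s ÷ 3600 s/hour = 8.91 hours.

t = 8.91 hours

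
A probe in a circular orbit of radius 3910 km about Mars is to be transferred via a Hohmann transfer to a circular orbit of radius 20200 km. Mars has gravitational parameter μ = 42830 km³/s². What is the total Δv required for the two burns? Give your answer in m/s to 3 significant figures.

Transfer-ellipse semi-major axis a_t = (r₁ + r₂)/2 = (3910 + 20200)/2 = 12055 km.
At r₁ the circular-orbit speed is v₁ = √(μ/r₁) = 3.3097 km/s.
On the transfer ellipse at r₁, v² = μ(2/r − 1/a) gives v_p = √[μ(2/r₁ − 1/a_t)] = 4.2843 km/s.
First burn Δv₁ = |v_p − v₁| = 0.9746 km/s.
At r₂, v₂ = √(μ/r₂) = 1.4561 km/s.
Transfer-orbit speed at r₂: v_a = √[μ(2/r₂ − 1/a_t)] = 0.82928 km/s.
Second burn Δv₂ = |v₂ − v_a| = 0.6268 km/s.
Δv = Δv₁ + Δv₂ = 0.9746 + 0.6268 = 1.601 km/s.

Δv = 1600 m/s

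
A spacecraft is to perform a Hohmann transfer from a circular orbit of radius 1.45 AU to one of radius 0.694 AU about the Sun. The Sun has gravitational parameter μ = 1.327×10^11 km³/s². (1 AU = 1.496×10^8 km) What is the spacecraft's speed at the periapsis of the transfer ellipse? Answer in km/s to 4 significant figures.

In km: r₁ = 1.45 × 1.496×10^8 = 2.1692×10^8 km; r₂ = 0.694 × 1.496×10^8 = 1.038224×10^8 km.
The Hohmann ellipse has a_t = (r₁ + r₂)/2 = 1.603712×10^8 km.
At periapsis, r = 1.038224×10^8 km.
Vis-viva: v = √[μ(2/r − 1/a_t)] = √[1.327×10^11 × (2/1.038224×10^8 − 1/1.603712×10^8)] = 41.58 km/s.

v = 41.58 km/s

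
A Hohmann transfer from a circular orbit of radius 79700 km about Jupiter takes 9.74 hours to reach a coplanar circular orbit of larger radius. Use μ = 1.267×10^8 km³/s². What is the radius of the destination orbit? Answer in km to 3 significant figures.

Transfer time t = 9.74 hours = 35064 s, and t = π√(a_t³/μ).
So a_t = (μ t²/π²)^(1/3) = (1.267×10^8 × (35064)² / π²)^(1/3) = 2.5084×10^5 km.
Since a_t = (r₁ + r₂)/2, r₂ = 2a_t − r₁ = 2×2.5084×10^5 − 79700 = 4.2198×10^5 km.

r₂ = 4.22×10^5 km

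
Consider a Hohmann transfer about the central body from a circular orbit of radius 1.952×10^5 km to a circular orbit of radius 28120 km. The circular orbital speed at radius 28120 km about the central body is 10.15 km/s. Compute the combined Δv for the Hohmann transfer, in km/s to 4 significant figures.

Δv = 5.189 km/s

From the circular-orbit relation v² = μ/r at r = 28120 km: μ = v²r = (10.15)² × 28120 = 2.89699×10^6 km³/s².
The Hohmann ellipse has a_t = (r₁ + r₂)/2 = 1.1166×10^5 km.
Circular speed at r₁: v₁ = √(μ/r₁) = √(2.89699×10^6/1.952×10^5) = 3.852 km/s.
On the transfer ellipse at r₁, vis-viva gives v_a = √[μ(2/r₁ − 1/a_t)] = 1.933 km/s.
First burn Δv₁ = |v_a − v₁| = 1.919 km/s.
At r₂, v₂ = √(μ/r₂) = 10.15 km/s.
Transfer-orbit speed at r₂: v_p = √[μ(2/r₂ − 1/a_t)] = 13.42 km/s.
Second burn Δv₂ = |v₂ − v_p| = 3.270 km/s.
Total Δv = Δv₁ + Δv₂ = 5.189 km/s.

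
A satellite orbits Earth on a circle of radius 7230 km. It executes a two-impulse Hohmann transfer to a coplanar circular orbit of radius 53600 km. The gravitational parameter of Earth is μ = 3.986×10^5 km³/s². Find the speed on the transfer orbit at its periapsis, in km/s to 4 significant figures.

v = 9.857 km/s

Transfer-ellipse semi-major axis a_t = (r₁ + r₂)/2 = (7230 + 53600)/2 = 30415 km.
The periapsis of the transfer ellipse is at r = 7230 km.
From the vis-viva equation, v = √[μ(2/r − 1/a_t)] = 9.857 km/s.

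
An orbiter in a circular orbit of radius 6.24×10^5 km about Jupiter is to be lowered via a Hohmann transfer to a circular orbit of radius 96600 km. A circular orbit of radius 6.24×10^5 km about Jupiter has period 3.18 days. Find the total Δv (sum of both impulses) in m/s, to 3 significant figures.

Δv = 18300 m/s

From Kepler's third law T² = 4π²r³/μ at r = 6.24×10^5 km, T = 3.18 days = 3.18 × 86400 s = 2.74752×10^5 s: μ = 4π²r³/T² = 1.27067×10^8 km³/s².
The Hohmann ellipse has a_t = (r₁ + r₂)/2 = 3.603×10^5 km.
Circular speed at r₁: v₁ = √(μ/r₁) = √(1.27067×10^8/6.240×10^5) = 14.27 km/s.
Transfer-orbit speed at r₁ (vis-viva equation): v_a = √[μ(2/r₁ − 1/a_t)] = 7.389 km/s.
First burn Δv₁ = |v_a − v₁| = 6.881 km/s.
Circular speed at r₂: v₂ = √(μ/r₂) = 36.27 km/s.
Transfer-orbit speed at r₂: v_p = √[μ(2/r₂ − 1/a_t)] = 47.73 km/s.
Second burn Δv₂ = |v₂ − v_p| = 11.46 km/s.
Δv = Δv₁ + Δv₂ = 6.881 + 11.46 = 18.34 km/s.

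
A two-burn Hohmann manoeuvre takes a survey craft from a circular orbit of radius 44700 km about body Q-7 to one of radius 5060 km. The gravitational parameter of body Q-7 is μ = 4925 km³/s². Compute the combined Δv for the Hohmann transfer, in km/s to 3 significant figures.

Transfer-ellipse semi-major axis a_t = (r₁ + r₂)/2 = (44700 + 5060)/2 = 24880 km.
At r₁ the circular-orbit speed is v₁ = √(μ/r₁) = 0.33193 km/s.
Transfer-orbit speed at r₁ (vis-viva equation): v_a = √[μ(2/r₁ − 1/a_t)] = 0.14969 km/s.
First burn Δv₁ = |v_a − v₁| = 0.182240 km/s.
Circular speed at r₂: v₂ = √(μ/r₂) = 0.98656990 km/s.
Transfer-orbit speed at r₂: v_p = √[μ(2/r₂ − 1/a_t)] = 1.3223805 km/s.
Second burn Δv₂ = |v₂ − v_p| = 0.335811 km/s.
Total Δv = Δv₁ + Δv₂ = 0.5181 km/s.

Δv = 0.518 km/s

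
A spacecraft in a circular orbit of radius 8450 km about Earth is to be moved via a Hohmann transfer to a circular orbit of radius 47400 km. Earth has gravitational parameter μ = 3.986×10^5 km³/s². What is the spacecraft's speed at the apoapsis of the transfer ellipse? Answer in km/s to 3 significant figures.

Semi-major axis of the transfer orbit: a_t = (8450 + 47400)/2 = 27925 km.
The apoapsis of the transfer ellipse is at r = 47400 km.
From the vis-viva equation, v = √[μ(2/r − 1/a_t)] = 1.595 km/s.

v = 1.60 km/s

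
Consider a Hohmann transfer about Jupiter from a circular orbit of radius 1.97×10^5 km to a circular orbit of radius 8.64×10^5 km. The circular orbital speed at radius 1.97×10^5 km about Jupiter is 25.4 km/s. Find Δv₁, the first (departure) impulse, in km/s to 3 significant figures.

Δv₁ = 7.02 km/s

From the circular-orbit relation v² = μ/r at r = 1.97×10^5 km: μ = v²r = (25.4)² × 1.97×10^5 = 1.27097×10^8 km³/s².
Semi-major axis of the transfer orbit: a_t = (1.970×10^5 + 8.640×10^5)/2 = 5.305×10^5 km.
Circular speed at r = 1.970×10^5 km: v_c = √(μ/r) = 25.400 km/s.
Transfer-orbit speed at the same r (vis-viva, a = a_t): v_t = √[μ(2/r − 1/a_t)] = 32.415 km/s.
Δv₁ = |v_t − v_c| = |32.415 − 25.400| = 7.015 km/s.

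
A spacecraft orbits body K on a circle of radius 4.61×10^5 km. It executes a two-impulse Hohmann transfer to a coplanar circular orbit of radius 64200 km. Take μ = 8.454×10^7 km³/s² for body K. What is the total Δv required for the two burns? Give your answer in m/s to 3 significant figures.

Δv = 18600 m/s

Semi-major axis of the transfer orbit: a_t = (4.610×10^5 + 64200)/2 = 2.626×10^5 km.
At r₁ the circular-orbit speed is v₁ = √(μ/r₁) = 13.542 km/s.
Transfer-orbit speed at r₁ (vis-viva equation): v_a = √[μ(2/r₁ − 1/a_t)] = 6.6958 km/s.
First burn Δv₁ = |v_a − v₁| = 6.846 km/s.
Circular speed at r₂: v₂ = √(μ/r₂) = 36.29 km/s.
Transfer-orbit speed at r₂: v_p = √[μ(2/r₂ − 1/a_t)] = 48.08 km/s.
Second burn Δv₂ = |v₂ − v_p| = 11.79 km/s.
Δv = Δv₁ + Δv₂ = 6.846 + 11.79 = 18.64 km/s.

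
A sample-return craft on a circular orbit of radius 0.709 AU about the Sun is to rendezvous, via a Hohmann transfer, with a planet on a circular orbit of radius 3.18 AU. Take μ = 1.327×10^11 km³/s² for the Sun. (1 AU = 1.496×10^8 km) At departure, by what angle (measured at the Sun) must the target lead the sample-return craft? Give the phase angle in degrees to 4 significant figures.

φ = 93.93°

In km: r₁ = 0.709 × 1.496×10^8 = 1.060664×10^8 km; r₂ = 3.18 × 1.496×10^8 = 4.75728×10^8 km.
Transfer-ellipse semi-major axis a_t = (r₁ + r₂)/2 = (1.060664×10^8 + 4.75728×10^8)/2 = 2.908972×10^8 km.
The half-period of the transfer ellipse is t = π√(a_t³/μ) = 4.2788×10^7 s.
The target's mean motion on its circular orbit is ω₂ = √(μ/r₂³) = 3.5107×10^-8 rad/s.
Angle swept by the target during transfer: ω₂·t = 1.5022 rad = 86.07°.
The sample-return craft traverses 180° on the transfer ellipse, so the target must lead by 180° − 86.07° = 93.93°.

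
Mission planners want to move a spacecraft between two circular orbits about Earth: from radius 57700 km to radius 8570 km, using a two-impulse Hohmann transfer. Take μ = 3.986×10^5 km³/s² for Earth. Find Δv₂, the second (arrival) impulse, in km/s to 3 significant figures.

Transfer-ellipse semi-major axis a_t = (r₁ + r₂)/2 = (57700 + 8570)/2 = 33135 km.
On the circular orbit at r = 8570 km, v_c = √(μ/r) = 6.820 km/s.
Transfer-orbit speed at the same r (vis-viva, a = a_t): v_t = √[μ(2/r − 1/a_t)] = 9.000 km/s.
Δv₂ = |v_t − v_c| = |9.000 − 6.820| = 2.180 km/s.

Δv₂ = 2.18 km/s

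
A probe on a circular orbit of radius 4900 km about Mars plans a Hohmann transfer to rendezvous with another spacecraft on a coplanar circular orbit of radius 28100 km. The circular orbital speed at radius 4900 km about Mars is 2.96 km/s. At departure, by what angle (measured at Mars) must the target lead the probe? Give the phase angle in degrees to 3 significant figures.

φ = 99.0°

From the circular-orbit relation v² = μ/r at r = 4900 km: μ = v²r = (2.96)² × 4900 = 42931.8 km³/s².
The Hohmann ellipse has a_t = (r₁ + r₂)/2 = 16500 km.
The half-period of the transfer ellipse is t = π√(a_t³/μ) = 32136 s.
Target angular speed ω₂ = √(μ/r₂³) = 4.3988×10^-5 rad/s.
Angle swept by the target during transfer: ω₂·t = 1.4136 rad = 80.99°.
The probe traverses 180° on the transfer ellipse, so the target must lead by 180° − 80.99° = 99.0°.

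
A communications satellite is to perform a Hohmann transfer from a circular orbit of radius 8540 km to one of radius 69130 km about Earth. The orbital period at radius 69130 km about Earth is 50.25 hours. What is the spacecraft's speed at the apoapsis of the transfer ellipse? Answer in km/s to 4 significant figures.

From Kepler's third law T² = 4π²r³/μ at r = 69130 km, T = 50.25 hours = 50.25 × 3600 s = 1.809×10^5 s: μ = 4π²r³/T² = 3.98550×10^5 km³/s².
Semi-major axis of the transfer orbit: a_t = (8540 + 69130)/2 = 38835 km.
At apoapsis, r = 69130 km.
From the vis-viva equation, v = √[μ(2/r − 1/a_t)] = 1.126 km/s.

v = 1.126 km/s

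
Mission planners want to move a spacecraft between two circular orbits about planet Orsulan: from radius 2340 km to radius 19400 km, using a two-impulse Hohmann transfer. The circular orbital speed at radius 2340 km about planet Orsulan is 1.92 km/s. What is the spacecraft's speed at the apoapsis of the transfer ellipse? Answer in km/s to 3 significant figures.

v = 0.309 km/s

From the circular-orbit relation v² = μ/r at r = 2340 km: μ = v²r = (1.92)² × 2340 = 8626.18 km³/s².
Semi-major axis of the transfer orbit: a_t = (2340 + 19400)/2 = 10870 km.
At apoapsis, r = 19400 km.
Applying v² = μ(2/r − 1/a_t): v = 0.3094 km/s.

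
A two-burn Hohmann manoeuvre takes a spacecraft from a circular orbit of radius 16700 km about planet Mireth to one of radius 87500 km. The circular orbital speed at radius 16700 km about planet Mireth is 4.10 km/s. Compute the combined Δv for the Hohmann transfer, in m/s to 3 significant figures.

Δv = 1990 m/s

From the circular-orbit relation v² = μ/r at r = 16700 km: μ = v²r = (4.10)² × 16700 = 2.80727×10^5 km³/s².
Semi-major axis of the transfer orbit: a_t = (16700 + 87500)/2 = 52100 km.
At r₁ the circular-orbit speed is v₁ = √(μ/r₁) = 4.100 km/s.
On the transfer ellipse at r₁, v² = μ(2/r − 1/a) gives v_p = √[μ(2/r₁ − 1/a_t)] = 5.313 km/s.
First burn Δv₁ = |v_p − v₁| = 1.213 km/s.
At r₂, v₂ = √(μ/r₂) = 1.7912 km/s.
Transfer-orbit speed at r₂: v_a = √[μ(2/r₂ − 1/a_t)] = 1.0141 km/s.
Second burn Δv₂ = |v₂ − v_a| = 0.7771 km/s.
Total Δv = Δv₁ + Δv₂ = 1.990 km/s.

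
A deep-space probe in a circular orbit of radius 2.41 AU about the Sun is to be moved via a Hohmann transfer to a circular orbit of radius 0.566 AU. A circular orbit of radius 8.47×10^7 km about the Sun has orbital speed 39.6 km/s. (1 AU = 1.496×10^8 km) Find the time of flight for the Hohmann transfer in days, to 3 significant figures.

From the circular-orbit relation v² = μ/r at r = 8.47×10^7 km: μ = v²r = (39.6)² × 8.47×10^7 = 1.32823×10^11 km³/s².
In km: r₁ = 2.41 × 1.496×10^8 = 3.60536×10^8 km; r₂ = 0.566 × 1.496×10^8 = 8.46736×10^7 km.
The Hohmann ellipse has a_t = (r₁ + r₂)/2 = 2.226048×10^8 km.
Transfer time t = π√(a_t³/μ) = π√((2.226048×10^8)³ / 1.32823×10^11) = 2.863×10^7 s.
Converting: 2.863×10^7 s ÷ 86400 s/day = 331 days.

t = 331 days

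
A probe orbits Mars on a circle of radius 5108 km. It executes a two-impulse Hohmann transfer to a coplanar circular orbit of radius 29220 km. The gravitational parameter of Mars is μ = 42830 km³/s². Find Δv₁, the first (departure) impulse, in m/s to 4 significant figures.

Semi-major axis of the transfer orbit: a_t = (5108 + 29220)/2 = 17164 km.
Circular speed at r = 5108 km: v_c = √(μ/r) = 2.8957 km/s.
Transfer-orbit speed at the same r (vis-viva, a = a_t): v_t = √[μ(2/r − 1/a_t)] = 3.7782 km/s.
Δv₁ = |v_t − v_c| = |3.7782 − 2.8957| = 0.8825 km/s.

Δv₁ = 882.5 m/s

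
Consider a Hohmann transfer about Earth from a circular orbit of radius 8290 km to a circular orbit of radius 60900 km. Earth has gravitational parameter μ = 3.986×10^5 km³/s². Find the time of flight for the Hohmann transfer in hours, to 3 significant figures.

The Hohmann ellipse has a_t = (r₁ + r₂)/2 = 34595 km.
By Kepler's third law the transfer-orbit period is T = 2π√(a_t³/μ), so t = T/2 = 32020 s.
Converting: 32020 s ÷ 3600 s/hour = 8.89 hours.

t = 8.89 hours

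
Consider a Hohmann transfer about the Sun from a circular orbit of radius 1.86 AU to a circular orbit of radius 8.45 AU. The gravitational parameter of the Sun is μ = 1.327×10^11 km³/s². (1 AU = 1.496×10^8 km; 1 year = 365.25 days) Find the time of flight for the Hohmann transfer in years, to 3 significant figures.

In km: r₁ = 1.86 × 1.496×10^8 = 2.78256×10^8 km; r₂ = 8.45 × 1.496×10^8 = 1.26412×10^9 km.
Semi-major axis of the transfer orbit: a_t = (2.78256×10^8 + 1.26412×10^9)/2 = 7.71188×10^8 km.
Transfer time t = π√(a_t³/μ) = π√((7.71188×10^8)³ / 1.327×10^11) = 1.847×10^8 s.
Converting: 1.847×10^8 s ÷ 3.15576×10^7 s/year (365.25 × 86400) = 5.85 years.

t = 5.85 years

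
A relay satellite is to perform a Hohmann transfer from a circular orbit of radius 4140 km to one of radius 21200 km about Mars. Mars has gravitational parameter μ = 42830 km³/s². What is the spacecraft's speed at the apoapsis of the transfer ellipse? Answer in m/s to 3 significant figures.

v = 812 m/s

Semi-major axis of the transfer orbit: a_t = (4140 + 21200)/2 = 12670 km.
The apoapsis of the transfer ellipse is at r = 21200 km.
Applying v² = μ(2/r − 1/a_t): v = 0.8125 km/s.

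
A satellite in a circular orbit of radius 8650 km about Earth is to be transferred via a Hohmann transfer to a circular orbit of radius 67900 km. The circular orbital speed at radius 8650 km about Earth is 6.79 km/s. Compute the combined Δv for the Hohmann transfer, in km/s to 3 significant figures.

Δv = 3.53 km/s

From the circular-orbit relation v² = μ/r at r = 8650 km: μ = v²r = (6.79)² × 8650 = 3.98800×10^5 km³/s².
Transfer-ellipse semi-major axis a_t = (r₁ + r₂)/2 = (8650 + 67900)/2 = 38275 km.
Circular speed at r₁: v₁ = √(μ/r₁) = √(3.98800×10^5/8650) = 6.790 km/s.
On the transfer ellipse at r₁, vis-viva gives v_p = √[μ(2/r₁ − 1/a_t)] = 9.044 km/s.
First burn Δv₁ = |v_p − v₁| = 2.254 km/s.
At r₂, v₂ = √(μ/r₂) = 2.423 km/s.
Transfer-orbit speed at r₂: v_a = √[μ(2/r₂ − 1/a_t)] = 1.152 km/s.
Second burn Δv₂ = |v₂ − v_a| = 1.271 km/s.
Total Δv = Δv₁ + Δv₂ = 3.525 km/s.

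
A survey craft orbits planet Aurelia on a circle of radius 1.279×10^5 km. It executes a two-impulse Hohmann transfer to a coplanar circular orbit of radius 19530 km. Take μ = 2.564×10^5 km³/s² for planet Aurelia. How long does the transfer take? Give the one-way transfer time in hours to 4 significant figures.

t = 34.49 hours

The Hohmann ellipse has a_t = (r₁ + r₂)/2 = 73715 km.
Half the transfer-orbit period gives t = π√(a_t³/μ) = 1.2417×10^5 s.
Converting: 1.2417×10^5 s ÷ 3600 s/hour = 34.49 hours.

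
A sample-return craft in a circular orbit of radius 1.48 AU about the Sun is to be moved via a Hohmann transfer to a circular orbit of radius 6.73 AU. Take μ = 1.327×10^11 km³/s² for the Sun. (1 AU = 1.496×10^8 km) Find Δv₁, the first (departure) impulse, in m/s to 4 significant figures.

Δv₁ = 6865 m/s

In km: r₁ = 1.48 × 1.496×10^8 = 2.21408×10^8 km; r₂ = 6.73 × 1.496×10^8 = 1.006808×10^9 km.
Semi-major axis of the transfer orbit: a_t = (2.21408×10^8 + 1.006808×10^9)/2 = 6.14108×10^8 km.
Circular speed at r = 2.21408×10^8 km: v_c = √(μ/r) = 24.482 km/s.
Transfer-orbit speed at the same r (vis-viva, a = a_t): v_t = √[μ(2/r − 1/a_t)] = 31.347 km/s.
Δv₁ = |v_t − v_c| = |31.347 − 24.482| = 6.865 km/s.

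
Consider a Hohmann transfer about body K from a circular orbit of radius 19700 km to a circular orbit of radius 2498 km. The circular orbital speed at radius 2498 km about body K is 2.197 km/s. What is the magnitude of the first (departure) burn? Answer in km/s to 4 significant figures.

From the circular-orbit relation v² = μ/r at r = 2498 km: μ = v²r = (2.197)² × 2498 = 12057.4 km³/s².
Semi-major axis of the transfer orbit: a_t = (19700 + 2498)/2 = 11099 km.
On the circular orbit at r = 19700 km, v_c = √(μ/r) = 0.7823 km/s.
Transfer-orbit speed at the same r (vis-viva, a = a_t): v_t = √[μ(2/r − 1/a_t)] = 0.3711 km/s.
Δv₁ = |v_t − v_c| = |0.3711 − 0.7823| = 0.4112 km/s.

Δv₁ = 0.4112 km/s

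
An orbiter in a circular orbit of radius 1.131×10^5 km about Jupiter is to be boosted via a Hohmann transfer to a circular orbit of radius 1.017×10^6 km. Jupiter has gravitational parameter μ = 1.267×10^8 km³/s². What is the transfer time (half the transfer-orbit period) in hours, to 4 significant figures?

t = 32.93 hours

Transfer-ellipse semi-major axis a_t = (r₁ + r₂)/2 = (1.131×10^5 + 1.017×10^6)/2 = 5.6505×10^5 km.
Transfer time t = π√(a_t³/μ) = π√((5.6505×10^5)³ / 1.267×10^8) = 1.1855×10^5 s.
Converting: 1.1855×10^5 s ÷ 3600 s/hour = 32.93 hours.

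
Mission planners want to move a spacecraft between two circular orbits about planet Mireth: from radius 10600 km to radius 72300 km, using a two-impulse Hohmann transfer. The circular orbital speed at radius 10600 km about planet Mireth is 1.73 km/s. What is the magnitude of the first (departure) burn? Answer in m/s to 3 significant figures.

From the circular-orbit relation v² = μ/r at r = 10600 km: μ = v²r = (1.73)² × 10600 = 31724.7 km³/s².
The Hohmann ellipse has a_t = (r₁ + r₂)/2 = 41450 km.
Circular speed at r = 10600 km: v_c = √(μ/r) = 1.7300 km/s.
Vis-viva on the transfer ellipse at r = 10600 km gives v_t = √[μ(2/r − 1/a_t)] = 2.2848 km/s.
Δv₁ = |v_t − v_c| = |2.2848 − 1.7300| = 0.5548 km/s.

Δv₁ = 555 m/s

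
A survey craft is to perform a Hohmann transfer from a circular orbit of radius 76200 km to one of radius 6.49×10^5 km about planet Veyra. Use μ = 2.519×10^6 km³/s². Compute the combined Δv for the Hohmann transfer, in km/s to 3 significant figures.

Δv = 3.01 km/s

Semi-major axis of the transfer orbit: a_t = (76200 + 6.490×10^5)/2 = 3.626×10^5 km.
Circular speed at r₁: v₁ = √(μ/r₁) = √(2.519×10^6/76200) = 5.749586 km/s.
On the transfer ellipse at r₁, v² = μ(2/r − 1/a) gives v_p = √[μ(2/r₁ − 1/a_t)] = 7.692102 km/s.
First burn Δv₁ = |v_p − v₁| = 1.942516 km/s.
At r₂, v₂ = √(μ/r₂) = 1.9701157 km/s.
Transfer-orbit speed at r₂: v_a = √[μ(2/r₂ − 1/a_t)] = 0.90314051 km/s.
Second burn Δv₂ = |v₂ − v_a| = 1.066975 km/s.
Δv = Δv₁ + Δv₂ = 1.942516 + 1.066975 = 3.009 km/s.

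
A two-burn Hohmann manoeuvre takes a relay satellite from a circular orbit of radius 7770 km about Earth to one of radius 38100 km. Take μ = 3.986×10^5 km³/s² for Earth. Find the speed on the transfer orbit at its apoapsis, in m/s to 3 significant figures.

v = 1880 m/s

Semi-major axis of the transfer orbit: a_t = (7770 + 38100)/2 = 22935 km.
At apoapsis, r = 38100 km.
Vis-viva: v = √[μ(2/r − 1/a_t)] = √[3.986×10^5 × (2/38100 − 1/22935)] = 1.883 km/s.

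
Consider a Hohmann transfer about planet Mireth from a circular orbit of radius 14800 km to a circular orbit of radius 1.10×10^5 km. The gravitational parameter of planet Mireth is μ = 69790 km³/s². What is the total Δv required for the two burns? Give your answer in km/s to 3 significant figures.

Δv = 1.12 km/s

Semi-major axis of the transfer orbit: a_t = (14800 + 1.100×10^5)/2 = 62400 km.
Circular speed at r₁: v₁ = √(μ/r₁) = √(69790/14800) = 2.17153 km/s.
On the transfer ellipse at r₁, vis-viva gives v_p = √[μ(2/r₁ − 1/a_t)] = 2.88317 km/s.
First burn Δv₁ = |v_p − v₁| = 0.7116 km/s.
Circular speed at r₂: v₂ = √(μ/r₂) = 0.7965 km/s.
Transfer-orbit speed at r₂: v_a = √[μ(2/r₂ − 1/a_t)] = 0.3879 km/s.
Second burn Δv₂ = |v₂ − v_a| = 0.4086 km/s.
Total Δv = Δv₁ + Δv₂ = 1.120 km/s.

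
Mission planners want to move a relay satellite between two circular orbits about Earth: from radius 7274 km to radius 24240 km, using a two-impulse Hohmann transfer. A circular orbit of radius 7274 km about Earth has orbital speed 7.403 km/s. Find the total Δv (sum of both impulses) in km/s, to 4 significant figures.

From the circular-orbit relation v² = μ/r at r = 7274 km: μ = v²r = (7.403)² × 7274 = 3.98647×10^5 km³/s².
Transfer-ellipse semi-major axis a_t = (r₁ + r₂)/2 = (7274 + 24240)/2 = 15757 km.
Circular speed at r₁: v₁ = √(μ/r₁) = √(3.98647×10^5/7274) = 7.403 km/s.
On the transfer ellipse at r₁, v² = μ(2/r − 1/a) gives v_p = √[μ(2/r₁ − 1/a_t)] = 9.182 km/s.
First burn Δv₁ = |v_p − v₁| = 1.779 km/s.
Circular speed at r₂: v₂ = √(μ/r₂) = 4.055 km/s.
Transfer-orbit speed at r₂: v_a = √[μ(2/r₂ − 1/a_t)] = 2.755 km/s.
Second burn Δv₂ = |v₂ − v_a| = 1.300 km/s.
Total Δv = Δv₁ + Δv₂ = 3.079 km/s.

Δv = 3.079 km/s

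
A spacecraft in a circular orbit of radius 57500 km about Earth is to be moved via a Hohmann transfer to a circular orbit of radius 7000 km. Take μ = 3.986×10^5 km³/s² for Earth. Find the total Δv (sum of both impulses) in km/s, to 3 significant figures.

Δv = 3.94 km/s

The Hohmann ellipse has a_t = (r₁ + r₂)/2 = 32250 km.
At r₁ the circular-orbit speed is v₁ = √(μ/r₁) = 2.633 km/s.
Transfer-orbit speed at r₁ (vis-viva equation): v_a = √[μ(2/r₁ − 1/a_t)] = 1.227 km/s.
First burn Δv₁ = |v_a − v₁| = 1.406 km/s.
At r₂, v₂ = √(μ/r₂) = 7.5460 km/s.
Transfer-orbit speed at r₂: v_p = √[μ(2/r₂ − 1/a_t)] = 10.076 km/s.
Second burn Δv₂ = |v₂ − v_p| = 2.530 km/s.
Δv = Δv₁ + Δv₂ = 1.406 + 2.530 = 3.936 km/s.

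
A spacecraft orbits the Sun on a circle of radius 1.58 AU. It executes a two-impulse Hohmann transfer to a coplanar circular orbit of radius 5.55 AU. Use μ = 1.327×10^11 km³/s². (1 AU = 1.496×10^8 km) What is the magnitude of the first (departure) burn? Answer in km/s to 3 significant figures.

In km: r₁ = 1.58 × 1.496×10^8 = 2.36368×10^8 km; r₂ = 5.55 × 1.496×10^8 = 8.3028×10^8 km.
Semi-major axis of the transfer orbit: a_t = (2.36368×10^8 + 8.3028×10^8)/2 = 5.33324×10^8 km.
On the circular orbit at r = 2.36368×10^8 km, v_c = √(μ/r) = 23.69415 km/s.
Transfer-orbit speed at the same r (vis-viva, a = a_t): v_t = √[μ(2/r − 1/a_t)] = 29.56364 km/s.
Δv₁ = |v_t − v_c| = |29.56364 − 23.69415| = 5.869 km/s.

Δv₁ = 5.87 km/s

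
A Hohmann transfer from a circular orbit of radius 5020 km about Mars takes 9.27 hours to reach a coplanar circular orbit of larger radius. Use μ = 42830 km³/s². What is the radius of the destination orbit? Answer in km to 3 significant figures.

Transfer time t = 9.27 hours = 33372 s, and t = π√(a_t³/μ).
So a_t = (μ t²/π²)^(1/3) = (42830 × (33372)² / π²)^(1/3) = 16907 km.
Since a_t = (r₁ + r₂)/2, r₂ = 2a_t − r₁ = 2×16907 − 5020 = 28794 km.

r₂ = 28800 km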